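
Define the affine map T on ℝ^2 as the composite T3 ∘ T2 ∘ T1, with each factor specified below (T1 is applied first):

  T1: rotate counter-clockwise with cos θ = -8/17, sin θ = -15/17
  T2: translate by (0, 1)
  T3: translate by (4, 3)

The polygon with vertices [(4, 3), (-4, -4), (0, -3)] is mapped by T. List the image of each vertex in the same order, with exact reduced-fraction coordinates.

image vertices: (81/17, -16/17), (40/17, 160/17), (23/17, 92/17)

T1 rotate counter-clockwise with cos θ = -8/17, sin θ = -15/17: (4, 3) → (13/17, -84/17); (-4, -4) → (-28/17, 92/17); (0, -3) → (-45/17, 24/17)
T2 translate by (0, 1): (13/17, -84/17) → (13/17, -67/17); (-28/17, 92/17) → (-28/17, 109/17); (-45/17, 24/17) → (-45/17, 41/17)
T3 translate by (4, 3): (13/17, -67/17) → (81/17, -16/17); (-28/17, 109/17) → (40/17, 160/17); (-45/17, 41/17) → (23/17, 92/17)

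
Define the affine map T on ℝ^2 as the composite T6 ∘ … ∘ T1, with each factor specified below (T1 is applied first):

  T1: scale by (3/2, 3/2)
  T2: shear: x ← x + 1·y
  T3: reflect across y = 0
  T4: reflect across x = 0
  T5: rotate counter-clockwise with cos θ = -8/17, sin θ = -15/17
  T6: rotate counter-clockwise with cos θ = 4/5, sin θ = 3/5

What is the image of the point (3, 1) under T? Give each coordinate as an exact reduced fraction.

T(p) = (-12/5, 57/10)

T1 scale by (3/2, 3/2): (3, 1) → (9/2, 3/2)
T2 shear: x ← x + 1·y: (9/2, 3/2) → (6, 3/2)
T3 reflect across y = 0: (6, 3/2) → (6, -3/2)
T4 reflect across x = 0: (6, -3/2) → (-6, -3/2)
T5 rotate counter-clockwise with cos θ = -8/17, sin θ = -15/17: (-6, -3/2) → (3/2, 6)
T6 rotate counter-clockwise with cos θ = 4/5, sin θ = 3/5: (3/2, 6) → (-12/5, 57/10)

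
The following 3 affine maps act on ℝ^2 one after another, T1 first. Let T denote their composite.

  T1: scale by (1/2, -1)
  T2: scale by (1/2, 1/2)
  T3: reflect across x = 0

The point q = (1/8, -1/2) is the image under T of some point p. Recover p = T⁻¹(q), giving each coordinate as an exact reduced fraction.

T1 = [1/2 0 0; 0 -1 0; 0 0 1]
T2·T1 = [1/4 0 0; 0 -1/2 0; 0 0 1]
T3·…·T1 = [-1/4 0 0; 0 -1/2 0; 0 0 1]
det M = 1/8; M⁻¹ = [-4 0 0; 0 -2 0; 0 0 1]
M⁻¹ · (1/8, -1/2)ᵀ = (-1/2, 1)ᵀ

p = (-1/2, 1)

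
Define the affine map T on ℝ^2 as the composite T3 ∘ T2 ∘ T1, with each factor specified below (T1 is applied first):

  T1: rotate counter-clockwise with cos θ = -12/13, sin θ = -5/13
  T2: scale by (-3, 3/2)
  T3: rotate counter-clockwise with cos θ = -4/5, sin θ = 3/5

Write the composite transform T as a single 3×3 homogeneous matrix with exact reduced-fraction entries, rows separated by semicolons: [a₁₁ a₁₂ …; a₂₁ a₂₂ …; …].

T1 = [-12/13 5/13 0; -5/13 -12/13 0; 0 0 1]
T2·T1 = [36/13 -15/13 0; -15/26 -18/13 0; 0 0 1]
T3·…·T1 = [-243/130 114/65 0; 138/65 27/65 0; 0 0 1]

T = [-243/130 114/65 0; 138/65 27/65 0; 0 0 1]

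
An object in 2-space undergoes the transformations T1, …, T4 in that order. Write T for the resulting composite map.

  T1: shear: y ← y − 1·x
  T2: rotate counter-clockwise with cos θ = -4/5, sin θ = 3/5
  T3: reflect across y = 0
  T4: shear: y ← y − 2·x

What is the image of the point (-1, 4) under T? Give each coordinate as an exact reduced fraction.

T1 shear: y ← y − 1·x: (-1, 4) → (-1, 5)
T2 rotate counter-clockwise with cos θ = -4/5, sin θ = 3/5: (-1, 5) → (-11/5, -23/5)
T3 reflect across y = 0: (-11/5, -23/5) → (-11/5, 23/5)
T4 shear: y ← y − 2·x: (-11/5, 23/5) → (-11/5, 9)

T(p) = (-11/5, 9)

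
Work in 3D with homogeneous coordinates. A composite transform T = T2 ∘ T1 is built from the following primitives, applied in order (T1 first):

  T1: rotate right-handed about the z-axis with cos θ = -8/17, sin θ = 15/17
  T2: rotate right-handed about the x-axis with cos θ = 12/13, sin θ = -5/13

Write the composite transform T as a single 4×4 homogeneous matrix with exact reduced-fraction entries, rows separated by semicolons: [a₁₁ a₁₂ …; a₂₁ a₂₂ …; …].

T1 = [-8/17 -15/17 0 0; 15/17 -8/17 0 0; 0 0 1 0; 0 0 0 1]
T2·T1 = [-8/17 -15/17 0 0; 180/221 -96/221 5/13 0; -75/221 40/221 12/13 0; 0 0 0 1]

T = [-8/17 -15/17 0 0; 180/221 -96/221 5/13 0; -75/221 40/221 12/13 0; 0 0 0 1]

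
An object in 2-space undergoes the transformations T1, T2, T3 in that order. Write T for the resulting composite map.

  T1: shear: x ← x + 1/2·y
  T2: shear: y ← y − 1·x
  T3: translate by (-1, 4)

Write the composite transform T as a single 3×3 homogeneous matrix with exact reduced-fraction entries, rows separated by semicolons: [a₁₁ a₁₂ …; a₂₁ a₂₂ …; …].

T = [1 1/2 -1; -1 1/2 4; 0 0 1]

T1 = [1 1/2 0; 0 1 0; 0 0 1]
T2·T1 = [1 1/2 0; -1 1/2 0; 0 0 1]
T3·…·T1 = [1 1/2 -1; -1 1/2 4; 0 0 1]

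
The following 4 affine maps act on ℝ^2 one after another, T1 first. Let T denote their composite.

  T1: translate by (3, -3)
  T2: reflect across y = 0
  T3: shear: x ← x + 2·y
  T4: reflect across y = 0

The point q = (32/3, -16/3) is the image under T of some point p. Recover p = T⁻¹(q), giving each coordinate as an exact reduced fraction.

p = (-3, -7/3)

T1 = [1 0 3; 0 1 -3; 0 0 1]
T2·T1 = [1 0 3; 0 -1 3; 0 0 1]
T3·…·T1 = [1 -2 9; 0 -1 3; 0 0 1]
T4·…·T1 = [1 -2 9; 0 1 -3; 0 0 1]
det M = 1; M⁻¹ = [1 2 -3; 0 1 3; 0 0 1]
M⁻¹ · (32/3, -16/3)ᵀ = (-3, -7/3)ᵀ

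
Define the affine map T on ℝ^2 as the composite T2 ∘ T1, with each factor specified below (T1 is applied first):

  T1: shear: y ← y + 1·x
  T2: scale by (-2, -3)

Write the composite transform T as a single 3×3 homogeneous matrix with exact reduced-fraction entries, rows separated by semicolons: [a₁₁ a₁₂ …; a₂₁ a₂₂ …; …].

T = [-2 0 0; -3 -3 0; 0 0 1]

T1 = [1 0 0; 1 1 0; 0 0 1]
T2·T1 = [-2 0 0; -3 -3 0; 0 0 1]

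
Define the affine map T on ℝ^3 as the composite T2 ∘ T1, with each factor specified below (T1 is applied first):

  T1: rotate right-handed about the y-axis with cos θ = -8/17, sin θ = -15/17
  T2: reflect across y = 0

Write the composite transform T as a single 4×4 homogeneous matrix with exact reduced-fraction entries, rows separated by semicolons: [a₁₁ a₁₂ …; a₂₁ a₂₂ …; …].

T = [-8/17 0 -15/17 0; 0 -1 0 0; 15/17 0 -8/17 0; 0 0 0 1]

T1 = [-8/17 0 -15/17 0; 0 1 0 0; 15/17 0 -8/17 0; 0 0 0 1]
T2·T1 = [-8/17 0 -15/17 0; 0 -1 0 0; 15/17 0 -8/17 0; 0 0 0 1]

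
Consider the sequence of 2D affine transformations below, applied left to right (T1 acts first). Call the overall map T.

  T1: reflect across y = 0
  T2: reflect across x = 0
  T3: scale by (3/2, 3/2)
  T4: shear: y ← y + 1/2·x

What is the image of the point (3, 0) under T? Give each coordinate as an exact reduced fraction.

T1 reflect across y = 0: (3, 0) → (3, 0)
T2 reflect across x = 0: (3, 0) → (-3, 0)
T3 scale by (3/2, 3/2): (-3, 0) → (-9/2, 0)
T4 shear: y ← y + 1/2·x: (-9/2, 0) → (-9/2, -9/4)

T(p) = (-9/2, -9/4)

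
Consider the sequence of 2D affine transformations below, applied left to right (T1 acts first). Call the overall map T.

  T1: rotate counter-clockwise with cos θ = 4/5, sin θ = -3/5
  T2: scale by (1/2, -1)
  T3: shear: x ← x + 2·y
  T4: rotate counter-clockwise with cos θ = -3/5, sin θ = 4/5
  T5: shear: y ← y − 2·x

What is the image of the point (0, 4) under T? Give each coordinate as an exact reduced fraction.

T(p) = (142/25, -68/5)

T1 rotate counter-clockwise with cos θ = 4/5, sin θ = -3/5: (0, 4) → (12/5, 16/5)
T2 scale by (1/2, -1): (12/5, 16/5) → (6/5, -16/5)
T3 shear: x ← x + 2·y: (6/5, -16/5) → (-26/5, -16/5)
T4 rotate counter-clockwise with cos θ = -3/5, sin θ = 4/5: (-26/5, -16/5) → (142/25, -56/25)
T5 shear: y ← y − 2·x: (142/25, -56/25) → (142/25, -68/5)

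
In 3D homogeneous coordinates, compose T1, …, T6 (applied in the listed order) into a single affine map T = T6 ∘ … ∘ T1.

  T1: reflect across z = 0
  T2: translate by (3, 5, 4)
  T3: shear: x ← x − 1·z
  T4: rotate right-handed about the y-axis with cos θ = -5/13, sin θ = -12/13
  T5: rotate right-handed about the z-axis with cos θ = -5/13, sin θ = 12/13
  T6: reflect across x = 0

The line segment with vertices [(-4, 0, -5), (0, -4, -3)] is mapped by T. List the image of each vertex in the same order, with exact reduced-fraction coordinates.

image vertices: (490/169, -1021/169, -165/13), (-164/169, -833/169, -83/13)

T1 reflect across z = 0: (-4, 0, -5) → (-4, 0, 5); (0, -4, -3) → (0, -4, 3)
T2 translate by (3, 5, 4): (-4, 0, 5) → (-1, 5, 9); (0, -4, 3) → (3, 1, 7)
T3 shear: x ← x − 1·z: (-1, 5, 9) → (-10, 5, 9); (3, 1, 7) → (-4, 1, 7)
T4 rotate right-handed about the y-axis with cos θ = -5/13, sin θ = -12/13: (-10, 5, 9) → (-58/13, 5, -165/13); (-4, 1, 7) → (-64/13, 1, -83/13)
T5 rotate right-handed about the z-axis with cos θ = -5/13, sin θ = 12/13: (-58/13, 5, -165/13) → (-490/169, -1021/169, -165/13); (-64/13, 1, -83/13) → (164/169, -833/169, -83/13)
T6 reflect across x = 0: (-490/169, -1021/169, -165/13) → (490/169, -1021/169, -165/13); (164/169, -833/169, -83/13) → (-164/169, -833/169, -83/13)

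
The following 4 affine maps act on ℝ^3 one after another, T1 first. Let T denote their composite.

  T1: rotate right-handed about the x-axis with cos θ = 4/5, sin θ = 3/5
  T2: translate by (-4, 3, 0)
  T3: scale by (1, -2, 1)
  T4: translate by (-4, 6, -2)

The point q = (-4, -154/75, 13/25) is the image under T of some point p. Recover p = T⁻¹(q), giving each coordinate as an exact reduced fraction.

p = (4, 7/3, 7/5)

T1 = [1 0 0 0; 0 4/5 -3/5 0; 0 3/5 4/5 0; 0 0 0 1]
T2·T1 = [1 0 0 -4; 0 4/5 -3/5 3; 0 3/5 4/5 0; 0 0 0 1]
T3·…·T1 = [1 0 0 -4; 0 -8/5 6/5 -6; 0 3/5 4/5 0; 0 0 0 1]
T4·…·T1 = [1 0 0 -8; 0 -8/5 6/5 0; 0 3/5 4/5 -2; 0 0 0 1]
det M = -2; M⁻¹ = [1 0 0 8; 0 -2/5 3/5 6/5; 0 3/10 4/5 8/5; 0 0 0 1]
M⁻¹ · (-4, -154/75, 13/25)ᵀ = (4, 7/3, 7/5)ᵀ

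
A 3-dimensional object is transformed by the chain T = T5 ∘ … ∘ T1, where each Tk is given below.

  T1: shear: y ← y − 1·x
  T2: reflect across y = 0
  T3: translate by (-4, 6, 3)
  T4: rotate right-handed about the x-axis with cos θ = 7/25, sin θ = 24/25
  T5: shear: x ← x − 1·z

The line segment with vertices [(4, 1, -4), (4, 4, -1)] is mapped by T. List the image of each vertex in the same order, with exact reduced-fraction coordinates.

image vertices: (-209/25, 87/25, 209/25), (-158/25, -6/25, 158/25)

T1 shear: y ← y − 1·x: (4, 1, -4) → (4, -3, -4); (4, 4, -1) → (4, 0, -1)
T2 reflect across y = 0: (4, -3, -4) → (4, 3, -4); (4, 0, -1) → (4, 0, -1)
T3 translate by (-4, 6, 3): (4, 3, -4) → (0, 9, -1); (4, 0, -1) → (0, 6, 2)
T4 rotate right-handed about the x-axis with cos θ = 7/25, sin θ = 24/25: (0, 9, -1) → (0, 87/25, 209/25); (0, 6, 2) → (0, -6/25, 158/25)
T5 shear: x ← x − 1·z: (0, 87/25, 209/25) → (-209/25, 87/25, 209/25); (0, -6/25, 158/25) → (-158/25, -6/25, 158/25)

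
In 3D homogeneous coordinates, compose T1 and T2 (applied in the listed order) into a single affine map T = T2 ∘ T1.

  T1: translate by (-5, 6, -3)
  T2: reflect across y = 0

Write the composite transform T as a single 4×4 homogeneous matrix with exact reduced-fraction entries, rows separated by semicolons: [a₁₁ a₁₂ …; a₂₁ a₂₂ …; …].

T1 = [1 0 0 -5; 0 1 0 6; 0 0 1 -3; 0 0 0 1]
T2·T1 = [1 0 0 -5; 0 -1 0 -6; 0 0 1 -3; 0 0 0 1]

T = [1 0 0 -5; 0 -1 0 -6; 0 0 1 -3; 0 0 0 1]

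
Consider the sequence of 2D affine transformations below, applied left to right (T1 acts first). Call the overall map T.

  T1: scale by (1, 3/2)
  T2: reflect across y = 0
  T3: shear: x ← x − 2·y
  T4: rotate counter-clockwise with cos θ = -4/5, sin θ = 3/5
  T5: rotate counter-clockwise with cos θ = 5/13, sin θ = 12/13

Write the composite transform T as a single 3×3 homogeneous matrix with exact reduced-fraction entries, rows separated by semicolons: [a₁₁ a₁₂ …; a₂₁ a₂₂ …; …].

T = [-56/65 -87/26 0; -33/65 -3/13 0; 0 0 1]

T1 = [1 0 0; 0 3/2 0; 0 0 1]
T2·T1 = [1 0 0; 0 -3/2 0; 0 0 1]
T3·…·T1 = [1 3 0; 0 -3/2 0; 0 0 1]
T4·…·T1 = [-4/5 -3/2 0; 3/5 3 0; 0 0 1]
T5·…·T1 = [-56/65 -87/26 0; -33/65 -3/13 0; 0 0 1]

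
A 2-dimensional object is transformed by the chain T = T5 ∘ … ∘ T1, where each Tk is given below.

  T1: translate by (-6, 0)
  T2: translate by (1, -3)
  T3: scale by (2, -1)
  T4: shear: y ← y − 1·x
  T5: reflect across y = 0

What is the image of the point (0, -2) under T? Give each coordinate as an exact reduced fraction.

T1 translate by (-6, 0): (0, -2) → (-6, -2)
T2 translate by (1, -3): (-6, -2) → (-5, -5)
T3 scale by (2, -1): (-5, -5) → (-10, 5)
T4 shear: y ← y − 1·x: (-10, 5) → (-10, 15)
T5 reflect across y = 0: (-10, 15) → (-10, -15)

T(p) = (-10, -15)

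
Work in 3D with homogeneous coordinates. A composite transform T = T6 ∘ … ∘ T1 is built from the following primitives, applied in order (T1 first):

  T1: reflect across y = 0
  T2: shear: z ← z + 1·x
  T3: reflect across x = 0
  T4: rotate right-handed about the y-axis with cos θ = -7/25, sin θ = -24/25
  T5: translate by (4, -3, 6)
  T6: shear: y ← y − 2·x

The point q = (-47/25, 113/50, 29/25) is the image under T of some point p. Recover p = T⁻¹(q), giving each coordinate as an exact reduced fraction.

p = (3, -3/2, 4)

T1 = [1 0 0 0; 0 -1 0 0; 0 0 1 0; 0 0 0 1]
T2·T1 = [1 0 0 0; 0 -1 0 0; 1 0 1 0; 0 0 0 1]
T3·…·T1 = [-1 0 0 0; 0 -1 0 0; 1 0 1 0; 0 0 0 1]
T4·…·T1 = [-17/25 0 -24/25 0; 0 -1 0 0; -31/25 0 -7/25 0; 0 0 0 1]
T5·…·T1 = [-17/25 0 -24/25 4; 0 -1 0 -3; -31/25 0 -7/25 6; 0 0 0 1]
T6·…·T1 = [-17/25 0 -24/25 4; 34/25 -1 48/25 -11; -31/25 0 -7/25 6; 0 0 0 1]
det M = 1; M⁻¹ = [7/25 0 -24/25 116/25; -2 -1 0 -3; -31/25 0 17/25 22/25; 0 0 0 1]
M⁻¹ · (-47/25, 113/50, 29/25)ᵀ = (3, -3/2, 4)ᵀ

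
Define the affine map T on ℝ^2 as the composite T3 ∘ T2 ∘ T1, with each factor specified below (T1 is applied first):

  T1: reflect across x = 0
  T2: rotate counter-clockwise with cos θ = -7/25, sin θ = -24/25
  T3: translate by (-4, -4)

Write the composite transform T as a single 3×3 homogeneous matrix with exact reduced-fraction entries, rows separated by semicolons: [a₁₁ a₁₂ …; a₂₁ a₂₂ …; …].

T = [7/25 24/25 -4; 24/25 -7/25 -4; 0 0 1]

T1 = [-1 0 0; 0 1 0; 0 0 1]
T2·T1 = [7/25 24/25 0; 24/25 -7/25 0; 0 0 1]
T3·…·T1 = [7/25 24/25 -4; 24/25 -7/25 -4; 0 0 1]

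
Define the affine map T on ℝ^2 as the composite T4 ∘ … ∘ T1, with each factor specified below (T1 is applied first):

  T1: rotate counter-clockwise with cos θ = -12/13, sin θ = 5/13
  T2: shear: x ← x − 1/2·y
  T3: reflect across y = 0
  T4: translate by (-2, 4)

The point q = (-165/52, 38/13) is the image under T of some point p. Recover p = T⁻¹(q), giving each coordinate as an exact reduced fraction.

p = (1, -3/4)

T1 = [-12/13 -5/13 0; 5/13 -12/13 0; 0 0 1]
T2·T1 = [-29/26 1/13 0; 5/13 -12/13 0; 0 0 1]
T3·…·T1 = [-29/26 1/13 0; -5/13 12/13 0; 0 0 1]
T4·…·T1 = [-29/26 1/13 -2; -5/13 12/13 4; 0 0 1]
det M = -1; M⁻¹ = [-12/13 1/13 -28/13; -5/13 29/26 -68/13; 0 0 1]
M⁻¹ · (-165/52, 38/13)ᵀ = (1, -3/4)ᵀ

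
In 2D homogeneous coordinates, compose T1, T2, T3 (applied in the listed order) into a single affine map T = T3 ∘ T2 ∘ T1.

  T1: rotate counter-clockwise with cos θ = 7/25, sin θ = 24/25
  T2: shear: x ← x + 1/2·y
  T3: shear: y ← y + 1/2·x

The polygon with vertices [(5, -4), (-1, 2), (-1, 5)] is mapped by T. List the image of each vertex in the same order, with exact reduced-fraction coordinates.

T1 rotate counter-clockwise with cos θ = 7/25, sin θ = 24/25: (5, -4) → (131/25, 92/25); (-1, 2) → (-11/5, -2/5); (-1, 5) → (-127/25, 11/25)
T2 shear: x ← x + 1/2·y: (131/25, 92/25) → (177/25, 92/25); (-11/5, -2/5) → (-12/5, -2/5); (-127/25, 11/25) → (-243/50, 11/25)
T3 shear: y ← y + 1/2·x: (177/25, 92/25) → (177/25, 361/50); (-12/5, -2/5) → (-12/5, -8/5); (-243/50, 11/25) → (-243/50, -199/100)

image vertices: (177/25, 361/50), (-12/5, -8/5), (-243/50, -199/100)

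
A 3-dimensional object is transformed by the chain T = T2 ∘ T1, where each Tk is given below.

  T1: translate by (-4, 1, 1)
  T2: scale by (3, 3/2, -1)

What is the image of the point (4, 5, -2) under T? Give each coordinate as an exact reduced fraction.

T1 translate by (-4, 1, 1): (4, 5, -2) → (0, 6, -1)
T2 scale by (3, 3/2, -1): (0, 6, -1) → (0, 9, 1)

T(p) = (0, 9, 1)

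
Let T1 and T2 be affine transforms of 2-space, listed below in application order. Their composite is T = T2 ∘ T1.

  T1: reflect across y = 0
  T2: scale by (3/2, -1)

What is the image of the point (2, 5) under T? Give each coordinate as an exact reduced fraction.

T(p) = (3, 5)

T1 reflect across y = 0: (2, 5) → (2, -5)
T2 scale by (3/2, -1): (2, -5) → (3, 5)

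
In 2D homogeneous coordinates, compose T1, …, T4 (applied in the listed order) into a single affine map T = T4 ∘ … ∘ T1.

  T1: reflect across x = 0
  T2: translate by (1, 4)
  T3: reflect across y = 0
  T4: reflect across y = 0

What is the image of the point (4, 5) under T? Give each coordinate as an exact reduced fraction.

T(p) = (-3, 9)

T1 reflect across x = 0: (4, 5) → (-4, 5)
T2 translate by (1, 4): (-4, 5) → (-3, 9)
T3 reflect across y = 0: (-3, 9) → (-3, -9)
T4 reflect across y = 0: (-3, -9) → (-3, 9)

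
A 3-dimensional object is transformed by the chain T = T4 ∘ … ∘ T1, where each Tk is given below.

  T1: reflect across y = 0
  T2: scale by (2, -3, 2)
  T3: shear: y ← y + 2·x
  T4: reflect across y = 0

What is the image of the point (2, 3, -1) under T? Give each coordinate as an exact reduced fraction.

T(p) = (4, -17, -2)

T1 reflect across y = 0: (2, 3, -1) → (2, -3, -1)
T2 scale by (2, -3, 2): (2, -3, -1) → (4, 9, -2)
T3 shear: y ← y + 2·x: (4, 9, -2) → (4, 17, -2)
T4 reflect across y = 0: (4, 17, -2) → (4, -17, -2)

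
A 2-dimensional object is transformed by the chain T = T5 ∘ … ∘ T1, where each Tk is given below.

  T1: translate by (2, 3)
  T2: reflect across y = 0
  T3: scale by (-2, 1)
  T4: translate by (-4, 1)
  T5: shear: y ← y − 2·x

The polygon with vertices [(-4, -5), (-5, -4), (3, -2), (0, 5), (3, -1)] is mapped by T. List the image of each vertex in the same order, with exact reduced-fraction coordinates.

T1 translate by (2, 3): (-4, -5) → (-2, -2); (-5, -4) → (-3, -1); (3, -2) → (5, 1); (0, 5) → (2, 8); (3, -1) → (5, 2)
T2 reflect across y = 0: (-2, -2) → (-2, 2); (-3, -1) → (-3, 1); (5, 1) → (5, -1); (2, 8) → (2, -8); (5, 2) → (5, -2)
T3 scale by (-2, 1): (-2, 2) → (4, 2); (-3, 1) → (6, 1); (5, -1) → (-10, -1); (2, -8) → (-4, -8); (5, -2) → (-10, -2)
T4 translate by (-4, 1): (4, 2) → (0, 3); (6, 1) → (2, 2); (-10, -1) → (-14, 0); (-4, -8) → (-8, -7); (-10, -2) → (-14, -1)
T5 shear: y ← y − 2·x: (0, 3) → (0, 3); (2, 2) → (2, -2); (-14, 0) → (-14, 28); (-8, -7) → (-8, 9); (-14, -1) → (-14, 27)

image vertices: (0, 3), (2, -2), (-14, 28), (-8, 9), (-14, 27)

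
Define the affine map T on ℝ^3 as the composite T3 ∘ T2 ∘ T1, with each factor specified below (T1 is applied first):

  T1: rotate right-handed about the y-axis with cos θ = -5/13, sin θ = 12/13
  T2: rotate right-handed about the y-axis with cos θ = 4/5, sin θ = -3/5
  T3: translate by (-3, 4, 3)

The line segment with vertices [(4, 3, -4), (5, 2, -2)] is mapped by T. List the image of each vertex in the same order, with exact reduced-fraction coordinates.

T1 rotate right-handed about the y-axis with cos θ = -5/13, sin θ = 12/13: (4, 3, -4) → (-68/13, 3, -28/13); (5, 2, -2) → (-49/13, 2, -50/13)
T2 rotate right-handed about the y-axis with cos θ = 4/5, sin θ = -3/5: (-68/13, 3, -28/13) → (-188/65, 3, -316/65); (-49/13, 2, -50/13) → (-46/65, 2, -347/65)
T3 translate by (-3, 4, 3): (-188/65, 3, -316/65) → (-383/65, 7, -121/65); (-46/65, 2, -347/65) → (-241/65, 6, -152/65)

image vertices: (-383/65, 7, -121/65), (-241/65, 6, -152/65)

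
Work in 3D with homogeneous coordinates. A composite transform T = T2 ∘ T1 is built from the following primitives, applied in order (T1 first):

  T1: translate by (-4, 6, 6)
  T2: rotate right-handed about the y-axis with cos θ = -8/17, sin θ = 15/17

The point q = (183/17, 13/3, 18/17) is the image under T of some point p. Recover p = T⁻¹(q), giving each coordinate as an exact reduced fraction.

T1 = [1 0 0 -4; 0 1 0 6; 0 0 1 6; 0 0 0 1]
T2·T1 = [-8/17 0 15/17 122/17; 0 1 0 6; -15/17 0 -8/17 12/17; 0 0 0 1]
det M = 1; M⁻¹ = [-8/17 0 -15/17 4; 0 1 0 -6; 15/17 0 -8/17 -6; 0 0 0 1]
M⁻¹ · (183/17, 13/3, 18/17)ᵀ = (-2, -5/3, 3)ᵀ

p = (-2, -5/3, 3)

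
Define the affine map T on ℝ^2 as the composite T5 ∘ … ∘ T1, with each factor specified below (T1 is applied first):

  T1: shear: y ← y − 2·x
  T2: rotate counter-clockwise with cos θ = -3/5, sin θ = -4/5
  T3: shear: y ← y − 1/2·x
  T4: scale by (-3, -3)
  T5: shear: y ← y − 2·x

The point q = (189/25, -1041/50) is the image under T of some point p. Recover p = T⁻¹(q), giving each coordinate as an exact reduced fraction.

p = (1, -2/5)

T1 = [1 0 0; -2 1 0; 0 0 1]
T2·T1 = [-11/5 4/5 0; 2/5 -3/5 0; 0 0 1]
T3·…·T1 = [-11/5 4/5 0; 3/2 -1 0; 0 0 1]
T4·…·T1 = [33/5 -12/5 0; -9/2 3 0; 0 0 1]
T5·…·T1 = [33/5 -12/5 0; -177/10 39/5 0; 0 0 1]
det M = 9; M⁻¹ = [13/15 4/15 0; 59/30 11/15 0; 0 0 1]
M⁻¹ · (189/25, -1041/50)ᵀ = (1, -2/5)ᵀ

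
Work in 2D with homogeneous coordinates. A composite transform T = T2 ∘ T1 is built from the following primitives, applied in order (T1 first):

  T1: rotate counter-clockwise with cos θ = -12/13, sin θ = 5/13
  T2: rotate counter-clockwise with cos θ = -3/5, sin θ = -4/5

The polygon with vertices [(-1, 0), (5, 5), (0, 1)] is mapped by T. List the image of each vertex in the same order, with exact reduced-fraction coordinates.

image vertices: (-56/65, -33/65), (23/13, 89/13), (-33/65, 56/65)

T1 rotate counter-clockwise with cos θ = -12/13, sin θ = 5/13: (-1, 0) → (12/13, -5/13); (5, 5) → (-85/13, -35/13); (0, 1) → (-5/13, -12/13)
T2 rotate counter-clockwise with cos θ = -3/5, sin θ = -4/5: (12/13, -5/13) → (-56/65, -33/65); (-85/13, -35/13) → (23/13, 89/13); (-5/13, -12/13) → (-33/65, 56/65)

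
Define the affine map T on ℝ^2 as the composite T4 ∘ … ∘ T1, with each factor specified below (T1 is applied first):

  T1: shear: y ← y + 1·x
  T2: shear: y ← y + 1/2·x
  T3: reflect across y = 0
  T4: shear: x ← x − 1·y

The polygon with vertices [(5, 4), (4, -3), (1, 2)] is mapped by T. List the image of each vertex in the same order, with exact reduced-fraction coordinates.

T1 shear: y ← y + 1·x: (5, 4) → (5, 9); (4, -3) → (4, 1); (1, 2) → (1, 3)
T2 shear: y ← y + 1/2·x: (5, 9) → (5, 23/2); (4, 1) → (4, 3); (1, 3) → (1, 7/2)
T3 reflect across y = 0: (5, 23/2) → (5, -23/2); (4, 3) → (4, -3); (1, 7/2) → (1, -7/2)
T4 shear: x ← x − 1·y: (5, -23/2) → (33/2, -23/2); (4, -3) → (7, -3); (1, -7/2) → (9/2, -7/2)

image vertices: (33/2, -23/2), (7, -3), (9/2, -7/2)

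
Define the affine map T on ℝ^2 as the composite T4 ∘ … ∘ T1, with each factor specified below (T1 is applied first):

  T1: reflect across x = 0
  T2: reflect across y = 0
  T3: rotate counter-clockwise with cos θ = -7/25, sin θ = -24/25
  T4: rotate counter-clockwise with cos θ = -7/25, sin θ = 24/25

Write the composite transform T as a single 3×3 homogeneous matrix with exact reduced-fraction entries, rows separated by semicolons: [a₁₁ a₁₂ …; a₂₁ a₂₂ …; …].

T = [-1 0 0; 0 -1 0; 0 0 1]

T1 = [-1 0 0; 0 1 0; 0 0 1]
T2·T1 = [-1 0 0; 0 -1 0; 0 0 1]
T3·…·T1 = [7/25 -24/25 0; 24/25 7/25 0; 0 0 1]
T4·…·T1 = [-1 0 0; 0 -1 0; 0 0 1]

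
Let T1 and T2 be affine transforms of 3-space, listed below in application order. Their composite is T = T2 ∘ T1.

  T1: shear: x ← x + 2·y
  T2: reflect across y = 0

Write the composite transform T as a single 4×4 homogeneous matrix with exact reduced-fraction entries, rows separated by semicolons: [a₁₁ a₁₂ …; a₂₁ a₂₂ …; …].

T1 = [1 2 0 0; 0 1 0 0; 0 0 1 0; 0 0 0 1]
T2·T1 = [1 2 0 0; 0 -1 0 0; 0 0 1 0; 0 0 0 1]

T = [1 2 0 0; 0 -1 0 0; 0 0 1 0; 0 0 0 1]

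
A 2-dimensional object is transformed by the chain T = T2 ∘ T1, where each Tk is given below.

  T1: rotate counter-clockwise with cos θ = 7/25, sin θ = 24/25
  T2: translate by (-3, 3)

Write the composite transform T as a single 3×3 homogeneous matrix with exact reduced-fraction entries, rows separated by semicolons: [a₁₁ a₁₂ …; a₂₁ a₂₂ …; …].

T1 = [7/25 -24/25 0; 24/25 7/25 0; 0 0 1]
T2·T1 = [7/25 -24/25 -3; 24/25 7/25 3; 0 0 1]

T = [7/25 -24/25 -3; 24/25 7/25 3; 0 0 1]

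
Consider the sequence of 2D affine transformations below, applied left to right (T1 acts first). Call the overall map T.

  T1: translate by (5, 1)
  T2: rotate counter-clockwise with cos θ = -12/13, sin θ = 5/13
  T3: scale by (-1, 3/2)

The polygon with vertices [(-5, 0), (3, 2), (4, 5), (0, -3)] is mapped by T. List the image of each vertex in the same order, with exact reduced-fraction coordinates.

T1 translate by (5, 1): (-5, 0) → (0, 1); (3, 2) → (8, 3); (4, 5) → (9, 6); (0, -3) → (5, -2)
T2 rotate counter-clockwise with cos θ = -12/13, sin θ = 5/13: (0, 1) → (-5/13, -12/13); (8, 3) → (-111/13, 4/13); (9, 6) → (-138/13, -27/13); (5, -2) → (-50/13, 49/13)
T3 scale by (-1, 3/2): (-5/13, -12/13) → (5/13, -18/13); (-111/13, 4/13) → (111/13, 6/13); (-138/13, -27/13) → (138/13, -81/26); (-50/13, 49/13) → (50/13, 147/26)

image vertices: (5/13, -18/13), (111/13, 6/13), (138/13, -81/26), (50/13, 147/26)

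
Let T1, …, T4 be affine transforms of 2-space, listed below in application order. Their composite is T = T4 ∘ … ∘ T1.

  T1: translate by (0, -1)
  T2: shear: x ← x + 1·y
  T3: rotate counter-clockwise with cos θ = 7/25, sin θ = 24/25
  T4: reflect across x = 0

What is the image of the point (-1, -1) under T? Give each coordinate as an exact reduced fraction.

T1 translate by (0, -1): (-1, -1) → (-1, -2)
T2 shear: x ← x + 1·y: (-1, -2) → (-3, -2)
T3 rotate counter-clockwise with cos θ = 7/25, sin θ = 24/25: (-3, -2) → (27/25, -86/25)
T4 reflect across x = 0: (27/25, -86/25) → (-27/25, -86/25)

T(p) = (-27/25, -86/25)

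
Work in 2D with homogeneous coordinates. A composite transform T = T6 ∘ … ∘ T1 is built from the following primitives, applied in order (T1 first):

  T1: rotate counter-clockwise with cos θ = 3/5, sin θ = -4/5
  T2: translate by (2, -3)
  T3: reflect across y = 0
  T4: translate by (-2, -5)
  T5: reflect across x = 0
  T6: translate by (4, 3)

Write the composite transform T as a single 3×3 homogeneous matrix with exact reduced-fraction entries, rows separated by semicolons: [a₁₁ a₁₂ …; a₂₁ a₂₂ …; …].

T1 = [3/5 4/5 0; -4/5 3/5 0; 0 0 1]
T2·T1 = [3/5 4/5 2; -4/5 3/5 -3; 0 0 1]
T3·…·T1 = [3/5 4/5 2; 4/5 -3/5 3; 0 0 1]
T4·…·T1 = [3/5 4/5 0; 4/5 -3/5 -2; 0 0 1]
T5·…·T1 = [-3/5 -4/5 0; 4/5 -3/5 -2; 0 0 1]
T6·…·T1 = [-3/5 -4/5 4; 4/5 -3/5 1; 0 0 1]

T = [-3/5 -4/5 4; 4/5 -3/5 1; 0 0 1]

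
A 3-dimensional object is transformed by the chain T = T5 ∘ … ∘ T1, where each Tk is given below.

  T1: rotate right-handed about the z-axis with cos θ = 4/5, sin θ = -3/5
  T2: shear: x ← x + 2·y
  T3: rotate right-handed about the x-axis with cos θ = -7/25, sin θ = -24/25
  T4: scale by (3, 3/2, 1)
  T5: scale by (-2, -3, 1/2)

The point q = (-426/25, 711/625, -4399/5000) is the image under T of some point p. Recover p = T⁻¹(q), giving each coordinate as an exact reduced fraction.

p = (-8/5, 1, 1/4)

T1 = [4/5 3/5 0 0; -3/5 4/5 0 0; 0 0 1 0; 0 0 0 1]
T2·T1 = [-2/5 11/5 0 0; -3/5 4/5 0 0; 0 0 1 0; 0 0 0 1]
T3·…·T1 = [-2/5 11/5 0 0; 21/125 -28/125 24/25 0; 72/125 -96/125 -7/25 0; 0 0 0 1]
T4·…·T1 = [-6/5 33/5 0 0; 63/250 -42/125 36/25 0; 72/125 -96/125 -7/25 0; 0 0 0 1]
T5·…·T1 = [12/5 -66/5 0 0; -189/250 126/125 -108/25 0; 36/125 -48/125 -7/50 0; 0 0 0 1]
det M = 27/2; M⁻¹ = [-2/15 -154/1125 528/125 0; -1/10 -28/1125 96/125 0; 0 -16/75 -14/25 0; 0 0 0 1]
M⁻¹ · (-426/25, 711/625, -4399/5000)ᵀ = (-8/5, 1, 1/4)ᵀ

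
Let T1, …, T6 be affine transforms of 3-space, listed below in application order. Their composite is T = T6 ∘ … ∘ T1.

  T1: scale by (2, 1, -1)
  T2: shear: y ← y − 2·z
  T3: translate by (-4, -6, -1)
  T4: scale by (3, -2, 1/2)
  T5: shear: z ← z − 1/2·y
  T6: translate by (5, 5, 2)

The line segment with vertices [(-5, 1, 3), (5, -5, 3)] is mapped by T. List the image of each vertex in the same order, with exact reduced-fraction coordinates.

image vertices: (-37, 3, 1), (23, 15, -5)

T1 scale by (2, 1, -1): (-5, 1, 3) → (-10, 1, -3); (5, -5, 3) → (10, -5, -3)
T2 shear: y ← y − 2·z: (-10, 1, -3) → (-10, 7, -3); (10, -5, -3) → (10, 1, -3)
T3 translate by (-4, -6, -1): (-10, 7, -3) → (-14, 1, -4); (10, 1, -3) → (6, -5, -4)
T4 scale by (3, -2, 1/2): (-14, 1, -4) → (-42, -2, -2); (6, -5, -4) → (18, 10, -2)
T5 shear: z ← z − 1/2·y: (-42, -2, -2) → (-42, -2, -1); (18, 10, -2) → (18, 10, -7)
T6 translate by (5, 5, 2): (-42, -2, -1) → (-37, 3, 1); (18, 10, -7) → (23, 15, -5)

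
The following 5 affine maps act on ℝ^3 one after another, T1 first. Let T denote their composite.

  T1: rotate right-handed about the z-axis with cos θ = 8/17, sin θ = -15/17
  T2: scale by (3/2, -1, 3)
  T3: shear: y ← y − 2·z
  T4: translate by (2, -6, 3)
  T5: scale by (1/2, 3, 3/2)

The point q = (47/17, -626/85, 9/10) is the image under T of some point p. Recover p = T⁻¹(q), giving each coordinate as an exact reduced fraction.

T1 = [8/17 15/17 0 0; -15/17 8/17 0 0; 0 0 1 0; 0 0 0 1]
T2·T1 = [12/17 45/34 0 0; 15/17 -8/17 0 0; 0 0 3 0; 0 0 0 1]
T3·…·T1 = [12/17 45/34 0 0; 15/17 -8/17 -6 0; 0 0 3 0; 0 0 0 1]
T4·…·T1 = [12/17 45/34 0 2; 15/17 -8/17 -6 -6; 0 0 3 3; 0 0 0 1]
T5·…·T1 = [6/17 45/68 0 1; 45/17 -24/17 -18 -18; 0 0 9/2 9/2; 0 0 0 1]
det M = -81/8; M⁻¹ = [32/51 5/17 20/17 -32/51; 20/17 -8/51 -32/51 -20/17; 0 0 2/9 -1; 0 0 0 1]
M⁻¹ · (47/17, -626/85, 9/10)ᵀ = (0, 8/3, -4/5)ᵀ

p = (0, 8/3, -4/5)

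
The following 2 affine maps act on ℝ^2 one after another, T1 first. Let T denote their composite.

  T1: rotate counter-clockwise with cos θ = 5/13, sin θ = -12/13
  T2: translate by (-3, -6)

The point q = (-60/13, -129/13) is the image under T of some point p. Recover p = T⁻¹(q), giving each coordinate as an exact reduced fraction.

p = (3, -3)

T1 = [5/13 12/13 0; -12/13 5/13 0; 0 0 1]
T2·T1 = [5/13 12/13 -3; -12/13 5/13 -6; 0 0 1]
det M = 1; M⁻¹ = [5/13 -12/13 -57/13; 12/13 5/13 66/13; 0 0 1]
M⁻¹ · (-60/13, -129/13)ᵀ = (3, -3)ᵀ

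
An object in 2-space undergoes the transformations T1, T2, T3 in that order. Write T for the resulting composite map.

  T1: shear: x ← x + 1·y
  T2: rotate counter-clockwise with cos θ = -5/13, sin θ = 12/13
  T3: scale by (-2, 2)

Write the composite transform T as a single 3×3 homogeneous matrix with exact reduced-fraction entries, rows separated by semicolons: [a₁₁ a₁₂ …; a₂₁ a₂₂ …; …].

T = [10/13 34/13 0; 24/13 14/13 0; 0 0 1]

T1 = [1 1 0; 0 1 0; 0 0 1]
T2·T1 = [-5/13 -17/13 0; 12/13 7/13 0; 0 0 1]
T3·…·T1 = [10/13 34/13 0; 24/13 14/13 0; 0 0 1]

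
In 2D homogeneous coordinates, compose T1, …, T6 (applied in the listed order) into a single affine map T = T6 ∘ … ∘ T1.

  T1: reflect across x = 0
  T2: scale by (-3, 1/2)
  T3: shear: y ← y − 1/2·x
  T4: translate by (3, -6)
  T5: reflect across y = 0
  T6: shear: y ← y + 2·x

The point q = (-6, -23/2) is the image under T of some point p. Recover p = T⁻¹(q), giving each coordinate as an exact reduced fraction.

T1 = [-1 0 0; 0 1 0; 0 0 1]
T2·T1 = [3 0 0; 0 1/2 0; 0 0 1]
T3·…·T1 = [3 0 0; -3/2 1/2 0; 0 0 1]
T4·…·T1 = [3 0 3; -3/2 1/2 -6; 0 0 1]
T5·…·T1 = [3 0 3; 3/2 -1/2 6; 0 0 1]
T6·…·T1 = [3 0 3; 15/2 -1/2 12; 0 0 1]
det M = -3/2; M⁻¹ = [1/3 0 -1; 5 -2 9; 0 0 1]
M⁻¹ · (-6, -23/2)ᵀ = (-3, 2)ᵀ

p = (-3, 2)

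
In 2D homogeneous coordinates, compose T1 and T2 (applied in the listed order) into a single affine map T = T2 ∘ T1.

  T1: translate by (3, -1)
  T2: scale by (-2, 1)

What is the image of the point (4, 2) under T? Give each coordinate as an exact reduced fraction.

T1 translate by (3, -1): (4, 2) → (7, 1)
T2 scale by (-2, 1): (7, 1) → (-14, 1)

T(p) = (-14, 1)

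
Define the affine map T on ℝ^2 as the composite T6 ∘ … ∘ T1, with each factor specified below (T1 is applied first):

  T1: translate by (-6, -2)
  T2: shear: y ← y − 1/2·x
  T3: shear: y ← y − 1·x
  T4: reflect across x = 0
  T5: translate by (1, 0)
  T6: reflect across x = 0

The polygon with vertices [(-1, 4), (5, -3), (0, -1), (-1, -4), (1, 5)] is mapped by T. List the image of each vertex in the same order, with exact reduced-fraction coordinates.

T1 translate by (-6, -2): (-1, 4) → (-7, 2); (5, -3) → (-1, -5); (0, -1) → (-6, -3); (-1, -4) → (-7, -6); (1, 5) → (-5, 3)
T2 shear: y ← y − 1/2·x: (-7, 2) → (-7, 11/2); (-1, -5) → (-1, -9/2); (-6, -3) → (-6, 0); (-7, -6) → (-7, -5/2); (-5, 3) → (-5, 11/2)
T3 shear: y ← y − 1·x: (-7, 11/2) → (-7, 25/2); (-1, -9/2) → (-1, -7/2); (-6, 0) → (-6, 6); (-7, -5/2) → (-7, 9/2); (-5, 11/2) → (-5, 21/2)
T4 reflect across x = 0: (-7, 25/2) → (7, 25/2); (-1, -7/2) → (1, -7/2); (-6, 6) → (6, 6); (-7, 9/2) → (7, 9/2); (-5, 21/2) → (5, 21/2)
T5 translate by (1, 0): (7, 25/2) → (8, 25/2); (1, -7/2) → (2, -7/2); (6, 6) → (7, 6); (7, 9/2) → (8, 9/2); (5, 21/2) → (6, 21/2)
T6 reflect across x = 0: (8, 25/2) → (-8, 25/2); (2, -7/2) → (-2, -7/2); (7, 6) → (-7, 6); (8, 9/2) → (-8, 9/2); (6, 21/2) → (-6, 21/2)

image vertices: (-8, 25/2), (-2, -7/2), (-7, 6), (-8, 9/2), (-6, 21/2)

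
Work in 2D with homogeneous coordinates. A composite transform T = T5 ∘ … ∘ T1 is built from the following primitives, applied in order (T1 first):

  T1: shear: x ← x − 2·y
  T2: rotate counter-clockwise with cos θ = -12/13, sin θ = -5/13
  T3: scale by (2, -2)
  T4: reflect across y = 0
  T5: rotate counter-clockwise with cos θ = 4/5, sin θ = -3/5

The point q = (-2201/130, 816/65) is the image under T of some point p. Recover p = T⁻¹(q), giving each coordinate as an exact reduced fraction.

p = (7/4, -4)

T1 = [1 -2 0; 0 1 0; 0 0 1]
T2·T1 = [-12/13 29/13 0; -5/13 -2/13 0; 0 0 1]
T3·…·T1 = [-24/13 58/13 0; 10/13 4/13 0; 0 0 1]
T4·…·T1 = [-24/13 58/13 0; -10/13 -4/13 0; 0 0 1]
T5·…·T1 = [-126/65 44/13 0; 32/65 -38/13 0; 0 0 1]
det M = 4; M⁻¹ = [-19/26 -11/13 0; -8/65 -63/130 0; 0 0 1]
M⁻¹ · (-2201/130, 816/65)ᵀ = (7/4, -4)ᵀ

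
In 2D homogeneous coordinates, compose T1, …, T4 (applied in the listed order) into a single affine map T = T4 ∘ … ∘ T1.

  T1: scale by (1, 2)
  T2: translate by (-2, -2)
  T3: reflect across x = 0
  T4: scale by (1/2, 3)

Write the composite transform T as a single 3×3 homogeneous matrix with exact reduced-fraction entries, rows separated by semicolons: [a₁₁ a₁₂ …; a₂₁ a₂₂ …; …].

T1 = [1 0 0; 0 2 0; 0 0 1]
T2·T1 = [1 0 -2; 0 2 -2; 0 0 1]
T3·…·T1 = [-1 0 2; 0 2 -2; 0 0 1]
T4·…·T1 = [-1/2 0 1; 0 6 -6; 0 0 1]

T = [-1/2 0 1; 0 6 -6; 0 0 1]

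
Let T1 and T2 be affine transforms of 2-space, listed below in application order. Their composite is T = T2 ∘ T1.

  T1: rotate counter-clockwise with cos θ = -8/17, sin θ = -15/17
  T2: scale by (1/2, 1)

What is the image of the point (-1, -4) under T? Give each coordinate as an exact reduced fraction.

T1 rotate counter-clockwise with cos θ = -8/17, sin θ = -15/17: (-1, -4) → (-52/17, 47/17)
T2 scale by (1/2, 1): (-52/17, 47/17) → (-26/17, 47/17)

T(p) = (-26/17, 47/17)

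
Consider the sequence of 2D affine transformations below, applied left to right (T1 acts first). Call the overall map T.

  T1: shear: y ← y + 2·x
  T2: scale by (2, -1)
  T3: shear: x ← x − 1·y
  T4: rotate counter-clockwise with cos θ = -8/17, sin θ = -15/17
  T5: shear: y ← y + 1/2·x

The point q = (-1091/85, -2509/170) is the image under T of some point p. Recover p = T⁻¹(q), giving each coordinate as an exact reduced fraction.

T1 = [1 0 0; 2 1 0; 0 0 1]
T2·T1 = [2 0 0; -2 -1 0; 0 0 1]
T3·…·T1 = [4 1 0; -2 -1 0; 0 0 1]
T4·…·T1 = [-62/17 -23/17 0; -44/17 -7/17 0; 0 0 1]
T5·…·T1 = [-62/17 -23/17 0; -75/17 -37/34 0; 0 0 1]
det M = -2; M⁻¹ = [37/68 -23/34 0; -75/34 31/17 0; 0 0 1]
M⁻¹ · (-1091/85, -2509/170)ᵀ = (3, 7/5)ᵀ

p = (3, 7/5)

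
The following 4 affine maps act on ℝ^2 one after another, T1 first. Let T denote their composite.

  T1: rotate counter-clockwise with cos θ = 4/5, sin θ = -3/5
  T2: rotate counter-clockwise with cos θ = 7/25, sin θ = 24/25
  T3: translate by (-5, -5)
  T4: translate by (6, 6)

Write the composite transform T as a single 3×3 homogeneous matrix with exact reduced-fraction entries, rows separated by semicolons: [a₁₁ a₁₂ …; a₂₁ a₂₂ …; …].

T1 = [4/5 3/5 0; -3/5 4/5 0; 0 0 1]
T2·T1 = [4/5 -3/5 0; 3/5 4/5 0; 0 0 1]
T3·…·T1 = [4/5 -3/5 -5; 3/5 4/5 -5; 0 0 1]
T4·…·T1 = [4/5 -3/5 1; 3/5 4/5 1; 0 0 1]

T = [4/5 -3/5 1; 3/5 4/5 1; 0 0 1]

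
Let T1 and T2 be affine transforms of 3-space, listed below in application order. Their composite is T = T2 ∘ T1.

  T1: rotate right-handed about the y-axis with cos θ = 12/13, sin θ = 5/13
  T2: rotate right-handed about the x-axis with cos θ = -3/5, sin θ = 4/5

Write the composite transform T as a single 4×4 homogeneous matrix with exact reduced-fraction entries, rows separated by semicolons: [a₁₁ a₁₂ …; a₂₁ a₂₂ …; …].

T1 = [12/13 0 5/13 0; 0 1 0 0; -5/13 0 12/13 0; 0 0 0 1]
T2·T1 = [12/13 0 5/13 0; 4/13 -3/5 -48/65 0; 3/13 4/5 -36/65 0; 0 0 0 1]

T = [12/13 0 5/13 0; 4/13 -3/5 -48/65 0; 3/13 4/5 -36/65 0; 0 0 0 1]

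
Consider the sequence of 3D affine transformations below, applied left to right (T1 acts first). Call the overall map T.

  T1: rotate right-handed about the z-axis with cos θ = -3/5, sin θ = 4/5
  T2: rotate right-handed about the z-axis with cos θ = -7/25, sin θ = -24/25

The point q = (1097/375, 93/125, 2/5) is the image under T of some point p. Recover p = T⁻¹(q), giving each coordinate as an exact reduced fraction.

p = (3, -1/3, 2/5)

T1 = [-3/5 -4/5 0 0; 4/5 -3/5 0 0; 0 0 1 0; 0 0 0 1]
T2·T1 = [117/125 -44/125 0 0; 44/125 117/125 0 0; 0 0 1 0; 0 0 0 1]
det M = 1; M⁻¹ = [117/125 44/125 0 0; -44/125 117/125 0 0; 0 0 1 0; 0 0 0 1]
M⁻¹ · (1097/375, 93/125, 2/5)ᵀ = (3, -1/3, 2/5)ᵀ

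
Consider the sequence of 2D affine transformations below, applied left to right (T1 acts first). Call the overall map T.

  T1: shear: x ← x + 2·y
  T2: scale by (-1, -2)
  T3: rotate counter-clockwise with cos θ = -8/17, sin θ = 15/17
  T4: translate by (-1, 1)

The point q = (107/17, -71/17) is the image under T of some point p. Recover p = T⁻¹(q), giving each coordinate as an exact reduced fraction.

p = (4, 2)

T1 = [1 2 0; 0 1 0; 0 0 1]
T2·T1 = [-1 -2 0; 0 -2 0; 0 0 1]
T3·…·T1 = [8/17 46/17 0; -15/17 -14/17 0; 0 0 1]
T4·…·T1 = [8/17 46/17 -1; -15/17 -14/17 1; 0 0 1]
det M = 2; M⁻¹ = [-7/17 -23/17 16/17; 15/34 4/17 7/34; 0 0 1]
M⁻¹ · (107/17, -71/17)ᵀ = (4, 2)ᵀ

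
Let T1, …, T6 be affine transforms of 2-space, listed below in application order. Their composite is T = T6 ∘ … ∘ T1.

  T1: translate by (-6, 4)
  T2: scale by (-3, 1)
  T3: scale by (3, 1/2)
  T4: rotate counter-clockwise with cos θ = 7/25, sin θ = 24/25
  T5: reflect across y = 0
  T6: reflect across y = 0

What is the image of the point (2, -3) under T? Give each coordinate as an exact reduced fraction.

T(p) = (48/5, 347/10)

T1 translate by (-6, 4): (2, -3) → (-4, 1)
T2 scale by (-3, 1): (-4, 1) → (12, 1)
T3 scale by (3, 1/2): (12, 1) → (36, 1/2)
T4 rotate counter-clockwise with cos θ = 7/25, sin θ = 24/25: (36, 1/2) → (48/5, 347/10)
T5 reflect across y = 0: (48/5, 347/10) → (48/5, -347/10)
T6 reflect across y = 0: (48/5, -347/10) → (48/5, 347/10)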